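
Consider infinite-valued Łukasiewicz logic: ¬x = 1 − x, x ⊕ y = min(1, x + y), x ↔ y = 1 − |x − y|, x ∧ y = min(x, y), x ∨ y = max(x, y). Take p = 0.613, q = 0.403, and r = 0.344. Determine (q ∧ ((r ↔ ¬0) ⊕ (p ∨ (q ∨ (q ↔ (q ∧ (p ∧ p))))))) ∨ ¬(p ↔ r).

0.403

¬0 = 1 − 0.000 = 1.000
r ↔ ¬0 = 1 − |0.344 − 1.000| = 1 − 0.656 = 0.344
p ∧ p = min(0.613, 0.613) = 0.613
q ∧ (p ∧ p) = min(0.403, 0.613) = 0.403
q ↔ (q ∧ (p ∧ p)) = 1 − |0.403 − 0.403| = 1 − 0.000 = 1.000
q ∨ (q ↔ (q ∧ (p ∧ p))) = max(0.403, 1.000) = 1.000
p ∨ (q ∨ (q ↔ (q ∧ (p ∧ p)))) = max(0.613, 1.000) = 1.000
(r ↔ ¬0) ⊕ (p ∨ (q ∨ (q ↔ (q ∧ (p ∧ p))))) = min(1, 0.344 + 1.000) = min(1, 1.344) = 1.000
q ∧ ((r ↔ ¬0) ⊕ (p ∨ (q ∨ (q ↔ (q ∧ (p ∧ p)))))) = min(0.403, 1.000) = 0.403
p ↔ r = 1 − |0.613 − 0.344| = 1 − 0.269 = 0.731
¬(p ↔ r) = 1 − 0.731 = 0.269
(q ∧ ((r ↔ ¬0) ⊕ (p ∨ (q ∨ (q ↔ (q ∧ (p ∧ p))))))) ∨ ¬(p ↔ r) = max(0.403, 0.269) = 0.403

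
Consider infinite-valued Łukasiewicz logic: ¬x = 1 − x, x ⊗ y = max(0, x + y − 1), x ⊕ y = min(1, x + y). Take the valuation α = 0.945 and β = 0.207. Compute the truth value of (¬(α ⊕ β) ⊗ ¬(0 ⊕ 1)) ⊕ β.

α ⊕ β = min(1, 0.945 + 0.207) = min(1, 1.152) = 1.000
¬(α ⊕ β) = 1 − 1.000 = 0.000
0 ⊕ 1 = min(1, 0.000 + 1.000) = min(1, 1.000) = 1.000
¬(0 ⊕ 1) = 1 − 1.000 = 0.000
¬(α ⊕ β) ⊗ ¬(0 ⊕ 1) = max(0, 0.000 + 0.000 − 1) = max(0, -1.000) = 0.000
(¬(α ⊕ β) ⊗ ¬(0 ⊕ 1)) ⊕ β = min(1, 0.000 + 0.207) = min(1, 0.207) = 0.207

0.207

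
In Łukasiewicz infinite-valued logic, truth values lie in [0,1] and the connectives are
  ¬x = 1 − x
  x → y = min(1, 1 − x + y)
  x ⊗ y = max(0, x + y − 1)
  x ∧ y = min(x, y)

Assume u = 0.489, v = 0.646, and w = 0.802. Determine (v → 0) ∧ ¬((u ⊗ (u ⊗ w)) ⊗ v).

v → 0 = min(1, 1 − 0.646 + 0.000) = min(1, 0.354) = 0.354
u ⊗ w = max(0, 0.489 + 0.802 − 1) = max(0, 0.291) = 0.291
u ⊗ (u ⊗ w) = max(0, 0.489 + 0.291 − 1) = max(0, -0.220) = 0.000
(u ⊗ (u ⊗ w)) ⊗ v = max(0, 0.000 + 0.646 − 1) = max(0, -0.354) = 0.000
¬((u ⊗ (u ⊗ w)) ⊗ v) = 1 − 0.000 = 1.000
(v → 0) ∧ ¬((u ⊗ (u ⊗ w)) ⊗ v) = min(0.354, 1.000) = 0.354

0.354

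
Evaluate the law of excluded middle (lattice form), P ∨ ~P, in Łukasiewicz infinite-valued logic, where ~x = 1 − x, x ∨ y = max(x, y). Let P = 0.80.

0.80

~P = 1 − 0.80 = 0.20
P ∨ ~P = max(0.80, 0.20) = 0.80
(The value 0.80 < 1 shows this instance is not satisfied; not a Ł∞-tautology — its value is max(a, 1−a).)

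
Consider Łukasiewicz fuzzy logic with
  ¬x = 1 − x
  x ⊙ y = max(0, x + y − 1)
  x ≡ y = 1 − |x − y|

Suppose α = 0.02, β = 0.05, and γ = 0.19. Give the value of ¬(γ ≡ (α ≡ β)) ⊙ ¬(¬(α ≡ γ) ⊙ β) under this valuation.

0.78

α ≡ β = 1 − |0.02 − 0.05| = 1 − 0.03 = 0.97
γ ≡ (α ≡ β) = 1 − |0.19 − 0.97| = 1 − 0.78 = 0.22
¬(γ ≡ (α ≡ β)) = 1 − 0.22 = 0.78
α ≡ γ = 1 − |0.02 − 0.19| = 1 − 0.17 = 0.83
¬(α ≡ γ) = 1 − 0.83 = 0.17
¬(α ≡ γ) ⊙ β = max(0, 0.17 + 0.05 − 1) = max(0, -0.78) = 0.00
¬(¬(α ≡ γ) ⊙ β) = 1 − 0.00 = 1.00
¬(γ ≡ (α ≡ β)) ⊙ ¬(¬(α ≡ γ) ⊙ β) = max(0, 0.78 + 1.00 − 1) = max(0, 0.78) = 0.78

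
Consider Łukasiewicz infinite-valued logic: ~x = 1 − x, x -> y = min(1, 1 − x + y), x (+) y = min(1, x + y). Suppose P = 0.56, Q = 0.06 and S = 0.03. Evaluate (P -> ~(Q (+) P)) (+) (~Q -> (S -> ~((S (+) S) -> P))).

Q (+) P = min(1, 0.06 + 0.56) = min(1, 0.62) = 0.62
~(Q (+) P) = 1 − 0.62 = 0.38
P -> ~(Q (+) P) = min(1, 1 − 0.56 + 0.38) = min(1, 0.82) = 0.82
~Q = 1 − 0.06 = 0.94
S (+) S = min(1, 0.03 + 0.03) = min(1, 0.06) = 0.06
(S (+) S) -> P = min(1, 1 − 0.06 + 0.56) = min(1, 1.50) = 1.00
~((S (+) S) -> P) = 1 − 1.00 = 0.00
S -> ~((S (+) S) -> P) = min(1, 1 − 0.03 + 0.00) = min(1, 0.97) = 0.97
~Q -> (S -> ~((S (+) S) -> P)) = min(1, 1 − 0.94 + 0.97) = min(1, 1.03) = 1.00
(P -> ~(Q (+) P)) (+) (~Q -> (S -> ~((S (+) S) -> P))) = min(1, 0.82 + 1.00) = min(1, 1.82) = 1.00

1.00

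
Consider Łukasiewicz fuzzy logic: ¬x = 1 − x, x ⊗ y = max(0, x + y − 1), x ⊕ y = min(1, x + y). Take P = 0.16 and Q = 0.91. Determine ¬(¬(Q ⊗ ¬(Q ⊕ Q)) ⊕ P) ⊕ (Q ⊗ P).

Q ⊕ Q = min(1, 0.91 + 0.91) = min(1, 1.82) = 1.00
¬(Q ⊕ Q) = 1 − 1.00 = 0.00
Q ⊗ ¬(Q ⊕ Q) = max(0, 0.91 + 0.00 − 1) = max(0, -0.09) = 0.00
¬(Q ⊗ ¬(Q ⊕ Q)) = 1 − 0.00 = 1.00
¬(Q ⊗ ¬(Q ⊕ Q)) ⊕ P = min(1, 1.00 + 0.16) = min(1, 1.16) = 1.00
¬(¬(Q ⊗ ¬(Q ⊕ Q)) ⊕ P) = 1 − 1.00 = 0.00
Q ⊗ P = max(0, 0.91 + 0.16 − 1) = max(0, 0.07) = 0.07
¬(¬(Q ⊗ ¬(Q ⊕ Q)) ⊕ P) ⊕ (Q ⊗ P) = min(1, 0.00 + 0.07) = min(1, 0.07) = 0.07

0.07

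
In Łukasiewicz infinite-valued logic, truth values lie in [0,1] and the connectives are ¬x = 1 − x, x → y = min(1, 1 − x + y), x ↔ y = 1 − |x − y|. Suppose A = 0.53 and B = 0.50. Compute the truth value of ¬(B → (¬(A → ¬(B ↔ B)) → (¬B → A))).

0.00

B ↔ B = 1 − |0.50 − 0.50| = 1 − 0.00 = 1.00
¬(B ↔ B) = 1 − 1.00 = 0.00
A → ¬(B ↔ B) = min(1, 1 − 0.53 + 0.00) = min(1, 0.47) = 0.47
¬(A → ¬(B ↔ B)) = 1 − 0.47 = 0.53
¬B = 1 − 0.50 = 0.50
¬B → A = min(1, 1 − 0.50 + 0.53) = min(1, 1.03) = 1.00
¬(A → ¬(B ↔ B)) → (¬B → A) = min(1, 1 − 0.53 + 1.00) = min(1, 1.47) = 1.00
B → (¬(A → ¬(B ↔ B)) → (¬B → A)) = min(1, 1 − 0.50 + 1.00) = min(1, 1.50) = 1.00
¬(B → (¬(A → ¬(B ↔ B)) → (¬B → A))) = 1 − 1.00 = 0.00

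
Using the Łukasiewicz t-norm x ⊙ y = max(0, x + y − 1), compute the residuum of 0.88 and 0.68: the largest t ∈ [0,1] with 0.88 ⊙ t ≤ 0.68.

0.80

The residuum of the Łukasiewicz t-norm gives the supremum: min(1, 1 − 0.88 + 0.68).
1 − 0.88 + 0.68 = 0.80, so t = min(1, 0.80) = 0.80.
Check: 0.88 ⊙ 0.80 = max(0, 0.68) = 0.68 ≤ 0.68.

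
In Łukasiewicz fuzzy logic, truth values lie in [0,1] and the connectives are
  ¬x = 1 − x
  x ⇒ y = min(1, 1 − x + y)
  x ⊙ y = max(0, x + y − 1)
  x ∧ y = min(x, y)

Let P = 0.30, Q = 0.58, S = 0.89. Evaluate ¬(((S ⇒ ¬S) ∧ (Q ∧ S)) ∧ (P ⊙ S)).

0.81

¬S = 1 − 0.89 = 0.11
S ⇒ ¬S = min(1, 1 − 0.89 + 0.11) = min(1, 0.22) = 0.22
Q ∧ S = min(0.58, 0.89) = 0.58
(S ⇒ ¬S) ∧ (Q ∧ S) = min(0.22, 0.58) = 0.22
P ⊙ S = max(0, 0.30 + 0.89 − 1) = max(0, 0.19) = 0.19
((S ⇒ ¬S) ∧ (Q ∧ S)) ∧ (P ⊙ S) = min(0.22, 0.19) = 0.19
¬(((S ⇒ ¬S) ∧ (Q ∧ S)) ∧ (P ⊙ S)) = 1 − 0.19 = 0.81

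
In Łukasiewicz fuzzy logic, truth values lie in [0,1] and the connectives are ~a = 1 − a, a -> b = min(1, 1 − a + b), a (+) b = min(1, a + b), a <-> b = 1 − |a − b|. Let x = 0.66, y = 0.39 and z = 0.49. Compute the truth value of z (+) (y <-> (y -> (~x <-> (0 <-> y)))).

~x = 1 − 0.66 = 0.34
0 <-> y = 1 − |0.00 − 0.39| = 1 − 0.39 = 0.61
~x <-> (0 <-> y) = 1 − |0.34 − 0.61| = 1 − 0.27 = 0.73
y -> (~x <-> (0 <-> y)) = min(1, 1 − 0.39 + 0.73) = min(1, 1.34) = 1.00
y <-> (y -> (~x <-> (0 <-> y))) = 1 − |0.39 − 1.00| = 1 − 0.61 = 0.39
z (+) (y <-> (y -> (~x <-> (0 <-> y)))) = min(1, 0.49 + 0.39) = min(1, 0.88) = 0.88

0.88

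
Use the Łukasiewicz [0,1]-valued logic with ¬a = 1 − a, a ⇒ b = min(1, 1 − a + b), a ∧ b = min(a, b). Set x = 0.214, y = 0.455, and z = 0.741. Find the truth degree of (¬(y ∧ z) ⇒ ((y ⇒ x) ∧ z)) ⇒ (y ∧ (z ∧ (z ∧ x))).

0.214

y ∧ z = min(0.455, 0.741) = 0.455
¬(y ∧ z) = 1 − 0.455 = 0.545
y ⇒ x = min(1, 1 − 0.455 + 0.214) = min(1, 0.759) = 0.759
(y ⇒ x) ∧ z = min(0.759, 0.741) = 0.741
¬(y ∧ z) ⇒ ((y ⇒ x) ∧ z) = min(1, 1 − 0.545 + 0.741) = min(1, 1.196) = 1.000
z ∧ x = min(0.741, 0.214) = 0.214
z ∧ (z ∧ x) = min(0.741, 0.214) = 0.214
y ∧ (z ∧ (z ∧ x)) = min(0.455, 0.214) = 0.214
(¬(y ∧ z) ⇒ ((y ⇒ x) ∧ z)) ⇒ (y ∧ (z ∧ (z ∧ x))) = min(1, 1 − 1.000 + 0.214) = min(1, 0.214) = 0.214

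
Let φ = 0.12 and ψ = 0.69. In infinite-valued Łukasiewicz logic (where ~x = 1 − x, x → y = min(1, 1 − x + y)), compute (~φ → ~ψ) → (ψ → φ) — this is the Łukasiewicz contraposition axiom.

1.00

~φ = 1 − 0.12 = 0.88
~ψ = 1 − 0.69 = 0.31
~φ → ~ψ = min(1, 1 − 0.88 + 0.31) = min(1, 0.43) = 0.43
ψ → φ = min(1, 1 − 0.69 + 0.12) = min(1, 0.43) = 0.43
(~φ → ~ψ) → (ψ → φ) = min(1, 1 − 0.43 + 0.43) = min(1, 1.00) = 1.00
(As expected: an axiom of Ł∞, always 1.)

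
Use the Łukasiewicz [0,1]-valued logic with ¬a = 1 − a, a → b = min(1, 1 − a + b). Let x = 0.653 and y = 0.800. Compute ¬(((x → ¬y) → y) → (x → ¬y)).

0.453

¬y = 1 − 0.800 = 0.200
x → ¬y = min(1, 1 − 0.653 + 0.200) = min(1, 0.547) = 0.547
(x → ¬y) → y = min(1, 1 − 0.547 + 0.800) = min(1, 1.253) = 1.000
((x → ¬y) → y) → (x → ¬y) = min(1, 1 − 1.000 + 0.547) = min(1, 0.547) = 0.547
¬(((x → ¬y) → y) → (x → ¬y)) = 1 − 0.547 = 0.453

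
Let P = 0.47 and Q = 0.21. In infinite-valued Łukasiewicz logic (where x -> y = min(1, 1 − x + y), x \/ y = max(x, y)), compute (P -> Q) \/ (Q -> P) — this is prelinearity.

P -> Q = min(1, 1 − 0.47 + 0.21) = min(1, 0.74) = 0.74
Q -> P = min(1, 1 − 0.21 + 0.47) = min(1, 1.26) = 1.00
(P -> Q) \/ (Q -> P) = max(0.74, 1.00) = 1.00
(As expected: a Ł∞-tautology — holds in every MV-chain.)

1.00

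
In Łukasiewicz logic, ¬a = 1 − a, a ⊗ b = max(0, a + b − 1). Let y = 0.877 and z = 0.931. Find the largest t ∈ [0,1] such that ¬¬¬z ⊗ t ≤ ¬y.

¬z = 1 − 0.931 = 0.069
¬¬z = 1 − 0.069 = 0.931
¬¬¬z = 1 − 0.931 = 0.069
So the left factor is ¬¬¬z = 0.069.
¬y = 1 − 0.877 = 0.123
So the right-hand bound is ¬y = 0.123.
The residuum of the Łukasiewicz t-norm gives the supremum: min(1, 1 − 0.069 + 0.123).
1 − 0.069 + 0.123 = 1.054, so t = min(1, 1.054) = 1.000.
Check: 0.069 ⊗ 1.000 = max(0, 0.069) = 0.069 ≤ 0.123.

1.000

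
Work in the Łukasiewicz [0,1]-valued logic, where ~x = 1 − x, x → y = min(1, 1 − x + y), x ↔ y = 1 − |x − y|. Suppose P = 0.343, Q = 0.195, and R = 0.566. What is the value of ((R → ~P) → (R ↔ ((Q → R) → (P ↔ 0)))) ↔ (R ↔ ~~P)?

~P = 1 − 0.343 = 0.657
R → ~P = min(1, 1 − 0.566 + 0.657) = min(1, 1.091) = 1.000
Q → R = min(1, 1 − 0.195 + 0.566) = min(1, 1.371) = 1.000
P ↔ 0 = 1 − |0.343 − 0.000| = 1 − 0.343 = 0.657
(Q → R) → (P ↔ 0) = min(1, 1 − 1.000 + 0.657) = min(1, 0.657) = 0.657
R ↔ ((Q → R) → (P ↔ 0)) = 1 − |0.566 − 0.657| = 1 − 0.091 = 0.909
(R → ~P) → (R ↔ ((Q → R) → (P ↔ 0))) = min(1, 1 − 1.000 + 0.909) = min(1, 0.909) = 0.909
~~P = 1 − 0.657 = 0.343
R ↔ ~~P = 1 − |0.566 − 0.343| = 1 − 0.223 = 0.777
((R → ~P) → (R ↔ ((Q → R) → (P ↔ 0)))) ↔ (R ↔ ~~P) = 1 − |0.909 − 0.777| = 1 − 0.132 = 0.868

0.868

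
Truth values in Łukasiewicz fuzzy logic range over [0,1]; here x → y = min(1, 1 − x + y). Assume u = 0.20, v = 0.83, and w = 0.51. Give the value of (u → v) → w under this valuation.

0.51

u → v = min(1, 1 − 0.20 + 0.83) = min(1, 1.63) = 1.00
(u → v) → w = min(1, 1 − 1.00 + 0.51) = min(1, 0.51) = 0.51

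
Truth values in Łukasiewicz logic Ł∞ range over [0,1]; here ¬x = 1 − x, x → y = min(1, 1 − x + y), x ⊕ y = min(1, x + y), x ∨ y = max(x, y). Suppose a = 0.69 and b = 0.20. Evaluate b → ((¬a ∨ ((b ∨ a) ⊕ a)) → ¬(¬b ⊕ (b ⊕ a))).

¬a = 1 − 0.69 = 0.31
b ∨ a = max(0.20, 0.69) = 0.69
(b ∨ a) ⊕ a = min(1, 0.69 + 0.69) = min(1, 1.38) = 1.00
¬a ∨ ((b ∨ a) ⊕ a) = max(0.31, 1.00) = 1.00
¬b = 1 − 0.20 = 0.80
b ⊕ a = min(1, 0.20 + 0.69) = min(1, 0.89) = 0.89
¬b ⊕ (b ⊕ a) = min(1, 0.80 + 0.89) = min(1, 1.69) = 1.00
¬(¬b ⊕ (b ⊕ a)) = 1 − 1.00 = 0.00
(¬a ∨ ((b ∨ a) ⊕ a)) → ¬(¬b ⊕ (b ⊕ a)) = min(1, 1 − 1.00 + 0.00) = min(1, 0.00) = 0.00
b → ((¬a ∨ ((b ∨ a) ⊕ a)) → ¬(¬b ⊕ (b ⊕ a))) = min(1, 1 − 0.20 + 0.00) = min(1, 0.80) = 0.80

0.80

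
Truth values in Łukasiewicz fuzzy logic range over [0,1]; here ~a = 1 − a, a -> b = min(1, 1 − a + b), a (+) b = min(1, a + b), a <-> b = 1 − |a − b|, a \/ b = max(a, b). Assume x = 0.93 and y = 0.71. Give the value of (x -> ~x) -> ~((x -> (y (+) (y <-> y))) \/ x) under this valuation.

~x = 1 − 0.93 = 0.07
x -> ~x = min(1, 1 − 0.93 + 0.07) = min(1, 0.14) = 0.14
y <-> y = 1 − |0.71 − 0.71| = 1 − 0.00 = 1.00
y (+) (y <-> y) = min(1, 0.71 + 1.00) = min(1, 1.71) = 1.00
x -> (y (+) (y <-> y)) = min(1, 1 − 0.93 + 1.00) = min(1, 1.07) = 1.00
(x -> (y (+) (y <-> y))) \/ x = max(1.00, 0.93) = 1.00
~((x -> (y (+) (y <-> y))) \/ x) = 1 − 1.00 = 0.00
(x -> ~x) -> ~((x -> (y (+) (y <-> y))) \/ x) = min(1, 1 − 0.14 + 0.00) = min(1, 0.86) = 0.86

0.86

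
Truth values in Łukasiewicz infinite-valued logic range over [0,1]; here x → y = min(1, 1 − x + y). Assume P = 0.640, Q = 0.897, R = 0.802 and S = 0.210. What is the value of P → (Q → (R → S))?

R → S = min(1, 1 − 0.802 + 0.210) = min(1, 0.408) = 0.408
Q → (R → S) = min(1, 1 − 0.897 + 0.408) = min(1, 0.511) = 0.511
P → (Q → (R → S)) = min(1, 1 − 0.640 + 0.511) = min(1, 0.871) = 0.871

0.871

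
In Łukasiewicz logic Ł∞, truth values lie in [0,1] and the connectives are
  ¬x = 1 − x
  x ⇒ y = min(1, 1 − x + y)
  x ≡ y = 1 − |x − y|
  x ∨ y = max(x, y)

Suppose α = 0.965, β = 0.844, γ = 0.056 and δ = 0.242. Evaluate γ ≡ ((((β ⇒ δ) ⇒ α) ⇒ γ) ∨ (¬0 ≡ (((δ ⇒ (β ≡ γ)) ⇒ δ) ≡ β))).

0.628

β ⇒ δ = min(1, 1 − 0.844 + 0.242) = min(1, 0.398) = 0.398
(β ⇒ δ) ⇒ α = min(1, 1 − 0.398 + 0.965) = min(1, 1.567) = 1.000
((β ⇒ δ) ⇒ α) ⇒ γ = min(1, 1 − 1.000 + 0.056) = min(1, 0.056) = 0.056
¬0 = 1 − 0.000 = 1.000
β ≡ γ = 1 − |0.844 − 0.056| = 1 − 0.788 = 0.212
δ ⇒ (β ≡ γ) = min(1, 1 − 0.242 + 0.212) = min(1, 0.970) = 0.970
(δ ⇒ (β ≡ γ)) ⇒ δ = min(1, 1 − 0.970 + 0.242) = min(1, 0.272) = 0.272
((δ ⇒ (β ≡ γ)) ⇒ δ) ≡ β = 1 − |0.272 − 0.844| = 1 − 0.572 = 0.428
¬0 ≡ (((δ ⇒ (β ≡ γ)) ⇒ δ) ≡ β) = 1 − |1.000 − 0.428| = 1 − 0.572 = 0.428
(((β ⇒ δ) ⇒ α) ⇒ γ) ∨ (¬0 ≡ (((δ ⇒ (β ≡ γ)) ⇒ δ) ≡ β)) = max(0.056, 0.428) = 0.428
γ ≡ ((((β ⇒ δ) ⇒ α) ⇒ γ) ∨ (¬0 ≡ (((δ ⇒ (β ≡ γ)) ⇒ δ) ≡ β))) = 1 − |0.056 − 0.428| = 1 − 0.372 = 0.628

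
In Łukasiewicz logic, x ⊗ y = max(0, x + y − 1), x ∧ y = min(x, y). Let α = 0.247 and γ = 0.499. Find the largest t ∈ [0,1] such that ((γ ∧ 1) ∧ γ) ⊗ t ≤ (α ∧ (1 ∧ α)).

0.748

γ ∧ 1 = min(0.499, 1.000) = 0.499
(γ ∧ 1) ∧ γ = min(0.499, 0.499) = 0.499
So the left factor is (γ ∧ 1) ∧ γ = 0.499.
1 ∧ α = min(1.000, 0.247) = 0.247
α ∧ (1 ∧ α) = min(0.247, 0.247) = 0.247
So the right-hand bound is α ∧ (1 ∧ α) = 0.247.
The residuum of the Łukasiewicz t-norm gives the supremum: min(1, 1 − 0.499 + 0.247).
1 − 0.499 + 0.247 = 0.748, so t = min(1, 0.748) = 0.748.
Check: 0.499 ⊗ 0.748 = max(0, 0.247) = 0.247 ≤ 0.247.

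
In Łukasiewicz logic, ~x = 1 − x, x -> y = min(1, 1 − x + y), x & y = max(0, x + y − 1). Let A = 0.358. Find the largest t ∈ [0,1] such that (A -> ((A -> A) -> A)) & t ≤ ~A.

A -> A = min(1, 1 − 0.358 + 0.358) = min(1, 1.000) = 1.000
(A -> A) -> A = min(1, 1 − 1.000 + 0.358) = min(1, 0.358) = 0.358
A -> ((A -> A) -> A) = min(1, 1 − 0.358 + 0.358) = min(1, 1.000) = 1.000
So the left factor is A -> ((A -> A) -> A) = 1.000.
~A = 1 − 0.358 = 0.642
So the right-hand bound is ~A = 0.642.
The residuum of the Łukasiewicz t-norm gives the supremum: min(1, 1 − 1.000 + 0.642).
1 − 1.000 + 0.642 = 0.642, so t = min(1, 0.642) = 0.642.
Check: 1.000 & 0.642 = max(0, 0.642) = 0.642 ≤ 0.642.

0.642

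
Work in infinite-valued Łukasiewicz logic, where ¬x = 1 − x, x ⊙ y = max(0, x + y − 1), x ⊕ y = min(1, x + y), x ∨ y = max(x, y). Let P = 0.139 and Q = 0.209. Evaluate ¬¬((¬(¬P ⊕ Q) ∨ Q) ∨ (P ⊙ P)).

¬P = 1 − 0.139 = 0.861
¬P ⊕ Q = min(1, 0.861 + 0.209) = min(1, 1.070) = 1.000
¬(¬P ⊕ Q) = 1 − 1.000 = 0.000
¬(¬P ⊕ Q) ∨ Q = max(0.000, 0.209) = 0.209
P ⊙ P = max(0, 0.139 + 0.139 − 1) = max(0, -0.722) = 0.000
(¬(¬P ⊕ Q) ∨ Q) ∨ (P ⊙ P) = max(0.209, 0.000) = 0.209
¬((¬(¬P ⊕ Q) ∨ Q) ∨ (P ⊙ P)) = 1 − 0.209 = 0.791
¬¬((¬(¬P ⊕ Q) ∨ Q) ∨ (P ⊙ P)) = 1 − 0.791 = 0.209

0.209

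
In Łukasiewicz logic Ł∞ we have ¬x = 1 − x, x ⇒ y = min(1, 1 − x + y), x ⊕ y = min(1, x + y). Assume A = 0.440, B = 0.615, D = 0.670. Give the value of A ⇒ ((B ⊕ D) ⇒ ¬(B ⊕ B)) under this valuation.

0.560

B ⊕ D = min(1, 0.615 + 0.670) = min(1, 1.285) = 1.000
B ⊕ B = min(1, 0.615 + 0.615) = min(1, 1.230) = 1.000
¬(B ⊕ B) = 1 − 1.000 = 0.000
(B ⊕ D) ⇒ ¬(B ⊕ B) = min(1, 1 − 1.000 + 0.000) = min(1, 0.000) = 0.000
A ⇒ ((B ⊕ D) ⇒ ¬(B ⊕ B)) = min(1, 1 − 0.440 + 0.000) = min(1, 0.560) = 0.560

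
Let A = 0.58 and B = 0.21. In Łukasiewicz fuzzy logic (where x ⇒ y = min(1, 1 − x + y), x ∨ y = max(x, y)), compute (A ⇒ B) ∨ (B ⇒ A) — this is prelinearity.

A ⇒ B = min(1, 1 − 0.58 + 0.21) = min(1, 0.63) = 0.63
B ⇒ A = min(1, 1 − 0.21 + 0.58) = min(1, 1.37) = 1.00
(A ⇒ B) ∨ (B ⇒ A) = max(0.63, 1.00) = 1.00
(As expected: a Ł∞-tautology — holds in every MV-chain.)

1.00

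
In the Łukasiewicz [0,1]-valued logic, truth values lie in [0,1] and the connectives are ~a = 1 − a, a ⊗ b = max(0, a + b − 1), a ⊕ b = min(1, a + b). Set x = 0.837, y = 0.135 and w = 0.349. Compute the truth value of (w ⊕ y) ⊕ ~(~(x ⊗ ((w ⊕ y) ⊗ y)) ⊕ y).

w ⊕ y = min(1, 0.349 + 0.135) = min(1, 0.484) = 0.484
(w ⊕ y) ⊗ y = max(0, 0.484 + 0.135 − 1) = max(0, -0.381) = 0.000
x ⊗ ((w ⊕ y) ⊗ y) = max(0, 0.837 + 0.000 − 1) = max(0, -0.163) = 0.000
~(x ⊗ ((w ⊕ y) ⊗ y)) = 1 − 0.000 = 1.000
~(x ⊗ ((w ⊕ y) ⊗ y)) ⊕ y = min(1, 1.000 + 0.135) = min(1, 1.135) = 1.000
~(~(x ⊗ ((w ⊕ y) ⊗ y)) ⊕ y) = 1 − 1.000 = 0.000
(w ⊕ y) ⊕ ~(~(x ⊗ ((w ⊕ y) ⊗ y)) ⊕ y) = min(1, 0.484 + 0.000) = min(1, 0.484) = 0.484

0.484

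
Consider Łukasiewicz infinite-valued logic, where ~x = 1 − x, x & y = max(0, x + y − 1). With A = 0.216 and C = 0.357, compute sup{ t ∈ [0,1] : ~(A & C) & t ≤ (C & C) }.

A & C = max(0, 0.216 + 0.357 − 1) = max(0, -0.427) = 0.000
~(A & C) = 1 − 0.000 = 1.000
So the left factor is ~(A & C) = 1.000.
C & C = max(0, 0.357 + 0.357 − 1) = max(0, -0.286) = 0.000
So the right-hand bound is C & C = 0.000.
The residuum of the Łukasiewicz t-norm gives the supremum: min(1, 1 − 1.000 + 0.000).
1 − 1.000 + 0.000 = 0.000, so t = min(1, 0.000) = 0.000.
Check: 1.000 & 0.000 = max(0, 0.000) = 0.000 ≤ 0.000.

0.000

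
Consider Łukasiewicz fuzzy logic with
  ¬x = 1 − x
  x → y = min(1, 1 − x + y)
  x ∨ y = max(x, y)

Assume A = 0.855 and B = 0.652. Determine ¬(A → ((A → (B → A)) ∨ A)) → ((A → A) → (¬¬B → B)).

B → A = min(1, 1 − 0.652 + 0.855) = min(1, 1.203) = 1.000
A → (B → A) = min(1, 1 − 0.855 + 1.000) = min(1, 1.145) = 1.000
(A → (B → A)) ∨ A = max(1.000, 0.855) = 1.000
A → ((A → (B → A)) ∨ A) = min(1, 1 − 0.855 + 1.000) = min(1, 1.145) = 1.000
¬(A → ((A → (B → A)) ∨ A)) = 1 − 1.000 = 0.000
A → A = min(1, 1 − 0.855 + 0.855) = min(1, 1.000) = 1.000
¬B = 1 − 0.652 = 0.348
¬¬B = 1 − 0.348 = 0.652
¬¬B → B = min(1, 1 − 0.652 + 0.652) = min(1, 1.000) = 1.000
(A → A) → (¬¬B → B) = min(1, 1 − 1.000 + 1.000) = min(1, 1.000) = 1.000
¬(A → ((A → (B → A)) ∨ A)) → ((A → A) → (¬¬B → B)) = min(1, 1 − 0.000 + 1.000) = min(1, 2.000) = 1.000

1.000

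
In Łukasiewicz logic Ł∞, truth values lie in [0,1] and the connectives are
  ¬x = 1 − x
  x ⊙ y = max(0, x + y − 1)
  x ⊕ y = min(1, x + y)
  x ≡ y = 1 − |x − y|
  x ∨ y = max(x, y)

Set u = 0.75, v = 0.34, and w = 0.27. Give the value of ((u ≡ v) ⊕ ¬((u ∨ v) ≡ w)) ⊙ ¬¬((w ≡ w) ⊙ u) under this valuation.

0.75

u ≡ v = 1 − |0.75 − 0.34| = 1 − 0.41 = 0.59
u ∨ v = max(0.75, 0.34) = 0.75
(u ∨ v) ≡ w = 1 − |0.75 − 0.27| = 1 − 0.48 = 0.52
¬((u ∨ v) ≡ w) = 1 − 0.52 = 0.48
(u ≡ v) ⊕ ¬((u ∨ v) ≡ w) = min(1, 0.59 + 0.48) = min(1, 1.07) = 1.00
w ≡ w = 1 − |0.27 − 0.27| = 1 − 0.00 = 1.00
(w ≡ w) ⊙ u = max(0, 1.00 + 0.75 − 1) = max(0, 0.75) = 0.75
¬((w ≡ w) ⊙ u) = 1 − 0.75 = 0.25
¬¬((w ≡ w) ⊙ u) = 1 − 0.25 = 0.75
((u ≡ v) ⊕ ¬((u ∨ v) ≡ w)) ⊙ ¬¬((w ≡ w) ⊙ u) = max(0, 1.00 + 0.75 − 1) = max(0, 0.75) = 0.75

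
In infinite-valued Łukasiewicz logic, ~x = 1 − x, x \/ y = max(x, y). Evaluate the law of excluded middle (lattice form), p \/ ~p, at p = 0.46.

0.54

~p = 1 − 0.46 = 0.54
p \/ ~p = max(0.46, 0.54) = 0.54
(The value 0.54 < 1 shows this instance is not satisfied; not a Ł∞-tautology — its value is max(a, 1−a).)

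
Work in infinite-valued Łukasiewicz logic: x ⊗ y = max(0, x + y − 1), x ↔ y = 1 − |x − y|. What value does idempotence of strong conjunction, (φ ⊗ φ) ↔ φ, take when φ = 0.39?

0.61

φ ⊗ φ = max(0, 0.39 + 0.39 − 1) = max(0, -0.22) = 0.00
(φ ⊗ φ) ↔ φ = 1 − |0.00 − 0.39| = 1 − 0.39 = 0.61
(The value 0.61 < 1 shows this instance is not satisfied; fails in Ł∞ since a ⊗ a = max(0, 2a−1) ≠ a in general.)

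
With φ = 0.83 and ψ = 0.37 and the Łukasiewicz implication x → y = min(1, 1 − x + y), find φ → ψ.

0.54

φ → ψ = min(1, 1 − 0.83 + 0.37) = min(1, 0.54) = 0.54
For comparison, the Gödel implication (1 if x ≤ y else y) would give 0.37.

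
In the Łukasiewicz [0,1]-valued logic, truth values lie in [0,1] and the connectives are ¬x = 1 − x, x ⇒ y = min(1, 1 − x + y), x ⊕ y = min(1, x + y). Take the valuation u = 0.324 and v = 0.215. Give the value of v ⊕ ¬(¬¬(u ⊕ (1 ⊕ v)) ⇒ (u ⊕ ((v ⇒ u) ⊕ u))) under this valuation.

0.215

1 ⊕ v = min(1, 1.000 + 0.215) = min(1, 1.215) = 1.000
u ⊕ (1 ⊕ v) = min(1, 0.324 + 1.000) = min(1, 1.324) = 1.000
¬(u ⊕ (1 ⊕ v)) = 1 − 1.000 = 0.000
¬¬(u ⊕ (1 ⊕ v)) = 1 − 0.000 = 1.000
v ⇒ u = min(1, 1 − 0.215 + 0.324) = min(1, 1.109) = 1.000
(v ⇒ u) ⊕ u = min(1, 1.000 + 0.324) = min(1, 1.324) = 1.000
u ⊕ ((v ⇒ u) ⊕ u) = min(1, 0.324 + 1.000) = min(1, 1.324) = 1.000
¬¬(u ⊕ (1 ⊕ v)) ⇒ (u ⊕ ((v ⇒ u) ⊕ u)) = min(1, 1 − 1.000 + 1.000) = min(1, 1.000) = 1.000
¬(¬¬(u ⊕ (1 ⊕ v)) ⇒ (u ⊕ ((v ⇒ u) ⊕ u))) = 1 − 1.000 = 0.000
v ⊕ ¬(¬¬(u ⊕ (1 ⊕ v)) ⇒ (u ⊕ ((v ⇒ u) ⊕ u))) = min(1, 0.215 + 0.000) = min(1, 0.215) = 0.215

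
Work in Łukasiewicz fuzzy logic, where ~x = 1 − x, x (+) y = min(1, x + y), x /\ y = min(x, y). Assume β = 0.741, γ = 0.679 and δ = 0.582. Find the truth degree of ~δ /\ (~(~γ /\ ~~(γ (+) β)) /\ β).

0.418

~δ = 1 − 0.582 = 0.418
~γ = 1 − 0.679 = 0.321
γ (+) β = min(1, 0.679 + 0.741) = min(1, 1.420) = 1.000
~(γ (+) β) = 1 − 1.000 = 0.000
~~(γ (+) β) = 1 − 0.000 = 1.000
~γ /\ ~~(γ (+) β) = min(0.321, 1.000) = 0.321
~(~γ /\ ~~(γ (+) β)) = 1 − 0.321 = 0.679
~(~γ /\ ~~(γ (+) β)) /\ β = min(0.679, 0.741) = 0.679
~δ /\ (~(~γ /\ ~~(γ (+) β)) /\ β) = min(0.418, 0.679) = 0.418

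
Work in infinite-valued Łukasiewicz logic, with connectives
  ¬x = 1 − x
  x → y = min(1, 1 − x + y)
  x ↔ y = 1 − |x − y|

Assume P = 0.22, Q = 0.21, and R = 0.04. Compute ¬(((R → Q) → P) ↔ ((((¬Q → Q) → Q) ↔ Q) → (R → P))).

0.78

R → Q = min(1, 1 − 0.04 + 0.21) = min(1, 1.17) = 1.00
(R → Q) → P = min(1, 1 − 1.00 + 0.22) = min(1, 0.22) = 0.22
¬Q = 1 − 0.21 = 0.79
¬Q → Q = min(1, 1 − 0.79 + 0.21) = min(1, 0.42) = 0.42
(¬Q → Q) → Q = min(1, 1 − 0.42 + 0.21) = min(1, 0.79) = 0.79
((¬Q → Q) → Q) ↔ Q = 1 − |0.79 − 0.21| = 1 − 0.58 = 0.42
R → P = min(1, 1 − 0.04 + 0.22) = min(1, 1.18) = 1.00
(((¬Q → Q) → Q) ↔ Q) → (R → P) = min(1, 1 − 0.42 + 1.00) = min(1, 1.58) = 1.00
((R → Q) → P) ↔ ((((¬Q → Q) → Q) ↔ Q) → (R → P)) = 1 − |0.22 − 1.00| = 1 − 0.78 = 0.22
¬(((R → Q) → P) ↔ ((((¬Q → Q) → Q) ↔ Q) → (R → P))) = 1 − 0.22 = 0.78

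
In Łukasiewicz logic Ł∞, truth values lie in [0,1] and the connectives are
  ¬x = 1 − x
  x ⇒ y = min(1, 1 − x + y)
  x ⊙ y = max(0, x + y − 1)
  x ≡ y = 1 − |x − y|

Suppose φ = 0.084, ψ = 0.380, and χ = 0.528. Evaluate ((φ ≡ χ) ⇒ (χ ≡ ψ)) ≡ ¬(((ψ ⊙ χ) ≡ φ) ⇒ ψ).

φ ≡ χ = 1 − |0.084 − 0.528| = 1 − 0.444 = 0.556
χ ≡ ψ = 1 − |0.528 − 0.380| = 1 − 0.148 = 0.852
(φ ≡ χ) ⇒ (χ ≡ ψ) = min(1, 1 − 0.556 + 0.852) = min(1, 1.296) = 1.000
ψ ⊙ χ = max(0, 0.380 + 0.528 − 1) = max(0, -0.092) = 0.000
(ψ ⊙ χ) ≡ φ = 1 − |0.000 − 0.084| = 1 − 0.084 = 0.916
((ψ ⊙ χ) ≡ φ) ⇒ ψ = min(1, 1 − 0.916 + 0.380) = min(1, 0.464) = 0.464
¬(((ψ ⊙ χ) ≡ φ) ⇒ ψ) = 1 − 0.464 = 0.536
((φ ≡ χ) ⇒ (χ ≡ ψ)) ≡ ¬(((ψ ⊙ χ) ≡ φ) ⇒ ψ) = 1 − |1.000 − 0.536| = 1 − 0.464 = 0.536

0.536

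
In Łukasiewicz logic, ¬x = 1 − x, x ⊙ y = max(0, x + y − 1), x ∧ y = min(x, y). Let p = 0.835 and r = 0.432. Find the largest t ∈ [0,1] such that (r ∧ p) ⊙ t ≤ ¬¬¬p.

0.733

r ∧ p = min(0.432, 0.835) = 0.432
So the left factor is r ∧ p = 0.432.
¬p = 1 − 0.835 = 0.165
¬¬p = 1 − 0.165 = 0.835
¬¬¬p = 1 − 0.835 = 0.165
So the right-hand bound is ¬¬¬p = 0.165.
The residuum of the Łukasiewicz t-norm gives the supremum: min(1, 1 − 0.432 + 0.165).
1 − 0.432 + 0.165 = 0.733, so t = min(1, 0.733) = 0.733.
Check: 0.432 ⊙ 0.733 = max(0, 0.165) = 0.165 ≤ 0.165.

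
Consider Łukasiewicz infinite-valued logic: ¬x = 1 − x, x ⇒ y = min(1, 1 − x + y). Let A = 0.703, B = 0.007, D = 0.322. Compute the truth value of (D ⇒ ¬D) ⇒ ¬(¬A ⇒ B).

0.290

¬D = 1 − 0.322 = 0.678
D ⇒ ¬D = min(1, 1 − 0.322 + 0.678) = min(1, 1.356) = 1.000
¬A = 1 − 0.703 = 0.297
¬A ⇒ B = min(1, 1 − 0.297 + 0.007) = min(1, 0.710) = 0.710
¬(¬A ⇒ B) = 1 − 0.710 = 0.290
(D ⇒ ¬D) ⇒ ¬(¬A ⇒ B) = min(1, 1 − 1.000 + 0.290) = min(1, 0.290) = 0.290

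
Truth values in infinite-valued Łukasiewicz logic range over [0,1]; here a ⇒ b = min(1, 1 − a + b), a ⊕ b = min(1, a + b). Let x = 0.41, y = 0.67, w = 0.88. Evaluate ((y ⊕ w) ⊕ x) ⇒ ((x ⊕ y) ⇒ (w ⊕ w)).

y ⊕ w = min(1, 0.67 + 0.88) = min(1, 1.55) = 1.00
(y ⊕ w) ⊕ x = min(1, 1.00 + 0.41) = min(1, 1.41) = 1.00
x ⊕ y = min(1, 0.41 + 0.67) = min(1, 1.08) = 1.00
w ⊕ w = min(1, 0.88 + 0.88) = min(1, 1.76) = 1.00
(x ⊕ y) ⇒ (w ⊕ w) = min(1, 1 − 1.00 + 1.00) = min(1, 1.00) = 1.00
((y ⊕ w) ⊕ x) ⇒ ((x ⊕ y) ⇒ (w ⊕ w)) = min(1, 1 − 1.00 + 1.00) = min(1, 1.00) = 1.00

1.00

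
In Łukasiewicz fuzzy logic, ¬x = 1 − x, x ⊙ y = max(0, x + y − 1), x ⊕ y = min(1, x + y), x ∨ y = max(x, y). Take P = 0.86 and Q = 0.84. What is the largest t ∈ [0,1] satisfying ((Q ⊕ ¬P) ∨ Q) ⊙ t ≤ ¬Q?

¬P = 1 − 0.86 = 0.14
Q ⊕ ¬P = min(1, 0.84 + 0.14) = min(1, 0.98) = 0.98
(Q ⊕ ¬P) ∨ Q = max(0.98, 0.84) = 0.98
So the left factor is (Q ⊕ ¬P) ∨ Q = 0.98.
¬Q = 1 − 0.84 = 0.16
So the right-hand bound is ¬Q = 0.16.
The residuum of the Łukasiewicz t-norm gives the supremum: min(1, 1 − 0.98 + 0.16).
1 − 0.98 + 0.16 = 0.18, so t = min(1, 0.18) = 0.18.
Check: 0.98 ⊙ 0.18 = max(0, 0.16) = 0.16 ≤ 0.16.

0.18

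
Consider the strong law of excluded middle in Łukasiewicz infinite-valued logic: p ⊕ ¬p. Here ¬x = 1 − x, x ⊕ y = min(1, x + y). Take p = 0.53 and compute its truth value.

¬p = 1 − 0.53 = 0.47
p ⊕ ¬p = min(1, 0.53 + 0.47) = min(1, 1.00) = 1.00
(As expected: always 1 in Ł∞ since a ⊕ (1−a) = 1.)

1.00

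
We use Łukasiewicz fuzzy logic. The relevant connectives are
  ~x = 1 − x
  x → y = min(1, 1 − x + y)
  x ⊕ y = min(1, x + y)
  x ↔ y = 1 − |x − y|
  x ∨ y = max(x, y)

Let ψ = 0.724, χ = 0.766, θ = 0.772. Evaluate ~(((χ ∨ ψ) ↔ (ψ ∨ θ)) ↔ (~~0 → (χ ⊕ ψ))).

χ ∨ ψ = max(0.766, 0.724) = 0.766
ψ ∨ θ = max(0.724, 0.772) = 0.772
(χ ∨ ψ) ↔ (ψ ∨ θ) = 1 − |0.766 − 0.772| = 1 − 0.006 = 0.994
~0 = 1 − 0.000 = 1.000
~~0 = 1 − 1.000 = 0.000
χ ⊕ ψ = min(1, 0.766 + 0.724) = min(1, 1.490) = 1.000
~~0 → (χ ⊕ ψ) = min(1, 1 − 0.000 + 1.000) = min(1, 2.000) = 1.000
((χ ∨ ψ) ↔ (ψ ∨ θ)) ↔ (~~0 → (χ ⊕ ψ)) = 1 − |0.994 − 1.000| = 1 − 0.006 = 0.994
~(((χ ∨ ψ) ↔ (ψ ∨ θ)) ↔ (~~0 → (χ ⊕ ψ))) = 1 − 0.994 = 0.006

0.006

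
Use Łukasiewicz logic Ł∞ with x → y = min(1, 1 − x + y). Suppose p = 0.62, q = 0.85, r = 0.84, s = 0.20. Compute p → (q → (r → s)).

r → s = min(1, 1 − 0.84 + 0.20) = min(1, 0.36) = 0.36
q → (r → s) = min(1, 1 − 0.85 + 0.36) = min(1, 0.51) = 0.51
p → (q → (r → s)) = min(1, 1 − 0.62 + 0.51) = min(1, 0.89) = 0.89

0.89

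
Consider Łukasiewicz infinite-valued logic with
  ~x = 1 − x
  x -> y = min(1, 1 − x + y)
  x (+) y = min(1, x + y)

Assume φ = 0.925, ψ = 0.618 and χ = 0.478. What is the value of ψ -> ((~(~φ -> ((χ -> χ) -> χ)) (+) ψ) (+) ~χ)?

1.000

~φ = 1 − 0.925 = 0.075
χ -> χ = min(1, 1 − 0.478 + 0.478) = min(1, 1.000) = 1.000
(χ -> χ) -> χ = min(1, 1 − 1.000 + 0.478) = min(1, 0.478) = 0.478
~φ -> ((χ -> χ) -> χ) = min(1, 1 − 0.075 + 0.478) = min(1, 1.403) = 1.000
~(~φ -> ((χ -> χ) -> χ)) = 1 − 1.000 = 0.000
~(~φ -> ((χ -> χ) -> χ)) (+) ψ = min(1, 0.000 + 0.618) = min(1, 0.618) = 0.618
~χ = 1 − 0.478 = 0.522
(~(~φ -> ((χ -> χ) -> χ)) (+) ψ) (+) ~χ = min(1, 0.618 + 0.522) = min(1, 1.140) = 1.000
ψ -> ((~(~φ -> ((χ -> χ) -> χ)) (+) ψ) (+) ~χ) = min(1, 1 − 0.618 + 1.000) = min(1, 1.382) = 1.000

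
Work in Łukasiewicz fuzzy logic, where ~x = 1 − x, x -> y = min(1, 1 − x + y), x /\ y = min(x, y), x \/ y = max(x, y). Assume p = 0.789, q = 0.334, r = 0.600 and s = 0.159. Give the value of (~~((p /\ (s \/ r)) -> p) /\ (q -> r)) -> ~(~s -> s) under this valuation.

0.682

s \/ r = max(0.159, 0.600) = 0.600
p /\ (s \/ r) = min(0.789, 0.600) = 0.600
(p /\ (s \/ r)) -> p = min(1, 1 − 0.600 + 0.789) = min(1, 1.189) = 1.000
~((p /\ (s \/ r)) -> p) = 1 − 1.000 = 0.000
~~((p /\ (s \/ r)) -> p) = 1 − 0.000 = 1.000
q -> r = min(1, 1 − 0.334 + 0.600) = min(1, 1.266) = 1.000
~~((p /\ (s \/ r)) -> p) /\ (q -> r) = min(1.000, 1.000) = 1.000
~s = 1 − 0.159 = 0.841
~s -> s = min(1, 1 − 0.841 + 0.159) = min(1, 0.318) = 0.318
~(~s -> s) = 1 − 0.318 = 0.682
(~~((p /\ (s \/ r)) -> p) /\ (q -> r)) -> ~(~s -> s) = min(1, 1 − 1.000 + 0.682) = min(1, 0.682) = 0.682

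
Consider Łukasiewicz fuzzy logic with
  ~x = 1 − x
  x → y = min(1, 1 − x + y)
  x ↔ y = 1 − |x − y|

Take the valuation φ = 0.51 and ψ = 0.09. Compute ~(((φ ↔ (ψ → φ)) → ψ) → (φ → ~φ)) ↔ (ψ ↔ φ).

ψ → φ = min(1, 1 − 0.09 + 0.51) = min(1, 1.42) = 1.00
φ ↔ (ψ → φ) = 1 − |0.51 − 1.00| = 1 − 0.49 = 0.51
(φ ↔ (ψ → φ)) → ψ = min(1, 1 − 0.51 + 0.09) = min(1, 0.58) = 0.58
~φ = 1 − 0.51 = 0.49
φ → ~φ = min(1, 1 − 0.51 + 0.49) = min(1, 0.98) = 0.98
((φ ↔ (ψ → φ)) → ψ) → (φ → ~φ) = min(1, 1 − 0.58 + 0.98) = min(1, 1.40) = 1.00
~(((φ ↔ (ψ → φ)) → ψ) → (φ → ~φ)) = 1 − 1.00 = 0.00
ψ ↔ φ = 1 − |0.09 − 0.51| = 1 − 0.42 = 0.58
~(((φ ↔ (ψ → φ)) → ψ) → (φ → ~φ)) ↔ (ψ ↔ φ) = 1 − |0.00 − 0.58| = 1 − 0.58 = 0.42

0.42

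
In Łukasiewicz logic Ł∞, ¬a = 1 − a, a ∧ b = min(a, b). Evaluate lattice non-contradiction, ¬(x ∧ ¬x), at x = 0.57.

¬x = 1 − 0.57 = 0.43
x ∧ ¬x = min(0.57, 0.43) = 0.43
¬(x ∧ ¬x) = 1 − 0.43 = 0.57
(The value 0.57 < 1 shows this instance is not satisfied; not a Ł∞-tautology — its value is 1 − min(a, 1−a).)

0.57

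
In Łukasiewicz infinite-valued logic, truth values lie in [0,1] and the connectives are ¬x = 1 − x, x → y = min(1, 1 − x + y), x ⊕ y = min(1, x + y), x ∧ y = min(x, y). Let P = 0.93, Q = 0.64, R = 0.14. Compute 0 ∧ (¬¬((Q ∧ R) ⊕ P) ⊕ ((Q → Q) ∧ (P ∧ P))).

0.00

Q ∧ R = min(0.64, 0.14) = 0.14
(Q ∧ R) ⊕ P = min(1, 0.14 + 0.93) = min(1, 1.07) = 1.00
¬((Q ∧ R) ⊕ P) = 1 − 1.00 = 0.00
¬¬((Q ∧ R) ⊕ P) = 1 − 0.00 = 1.00
Q → Q = min(1, 1 − 0.64 + 0.64) = min(1, 1.00) = 1.00
P ∧ P = min(0.93, 0.93) = 0.93
(Q → Q) ∧ (P ∧ P) = min(1.00, 0.93) = 0.93
¬¬((Q ∧ R) ⊕ P) ⊕ ((Q → Q) ∧ (P ∧ P)) = min(1, 1.00 + 0.93) = min(1, 1.93) = 1.00
0 ∧ (¬¬((Q ∧ R) ⊕ P) ⊕ ((Q → Q) ∧ (P ∧ P))) = min(0.00, 1.00) = 0.00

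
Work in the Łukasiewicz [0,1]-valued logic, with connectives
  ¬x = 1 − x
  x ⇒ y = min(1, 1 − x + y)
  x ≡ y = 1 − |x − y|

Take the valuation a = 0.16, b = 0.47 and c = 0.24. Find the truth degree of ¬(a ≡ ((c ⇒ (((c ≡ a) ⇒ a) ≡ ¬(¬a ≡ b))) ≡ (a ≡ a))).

c ≡ a = 1 − |0.24 − 0.16| = 1 − 0.08 = 0.92
(c ≡ a) ⇒ a = min(1, 1 − 0.92 + 0.16) = min(1, 0.24) = 0.24
¬a = 1 − 0.16 = 0.84
¬a ≡ b = 1 − |0.84 − 0.47| = 1 − 0.37 = 0.63
¬(¬a ≡ b) = 1 − 0.63 = 0.37
((c ≡ a) ⇒ a) ≡ ¬(¬a ≡ b) = 1 − |0.24 − 0.37| = 1 − 0.13 = 0.87
c ⇒ (((c ≡ a) ⇒ a) ≡ ¬(¬a ≡ b)) = min(1, 1 − 0.24 + 0.87) = min(1, 1.63) = 1.00
a ≡ a = 1 − |0.16 − 0.16| = 1 − 0.00 = 1.00
(c ⇒ (((c ≡ a) ⇒ a) ≡ ¬(¬a ≡ b))) ≡ (a ≡ a) = 1 − |1.00 − 1.00| = 1 − 0.00 = 1.00
a ≡ ((c ⇒ (((c ≡ a) ⇒ a) ≡ ¬(¬a ≡ b))) ≡ (a ≡ a)) = 1 − |0.16 − 1.00| = 1 − 0.84 = 0.16
¬(a ≡ ((c ⇒ (((c ≡ a) ⇒ a) ≡ ¬(¬a ≡ b))) ≡ (a ≡ a))) = 1 − 0.16 = 0.84

0.84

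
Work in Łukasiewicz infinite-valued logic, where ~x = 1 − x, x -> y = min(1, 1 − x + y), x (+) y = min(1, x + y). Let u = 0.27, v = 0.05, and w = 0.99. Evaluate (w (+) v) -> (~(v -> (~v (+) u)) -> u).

w (+) v = min(1, 0.99 + 0.05) = min(1, 1.04) = 1.00
~v = 1 − 0.05 = 0.95
~v (+) u = min(1, 0.95 + 0.27) = min(1, 1.22) = 1.00
v -> (~v (+) u) = min(1, 1 − 0.05 + 1.00) = min(1, 1.95) = 1.00
~(v -> (~v (+) u)) = 1 − 1.00 = 0.00
~(v -> (~v (+) u)) -> u = min(1, 1 − 0.00 + 0.27) = min(1, 1.27) = 1.00
(w (+) v) -> (~(v -> (~v (+) u)) -> u) = min(1, 1 − 1.00 + 1.00) = min(1, 1.00) = 1.00

1.00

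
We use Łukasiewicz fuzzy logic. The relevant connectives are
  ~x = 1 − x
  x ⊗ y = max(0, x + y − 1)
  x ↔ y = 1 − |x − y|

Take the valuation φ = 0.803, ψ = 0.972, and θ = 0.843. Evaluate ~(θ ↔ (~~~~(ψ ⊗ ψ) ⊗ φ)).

ψ ⊗ ψ = max(0, 0.972 + 0.972 − 1) = max(0, 0.944) = 0.944
~(ψ ⊗ ψ) = 1 − 0.944 = 0.056
~~(ψ ⊗ ψ) = 1 − 0.056 = 0.944
~~~(ψ ⊗ ψ) = 1 − 0.944 = 0.056
~~~~(ψ ⊗ ψ) = 1 − 0.056 = 0.944
~~~~(ψ ⊗ ψ) ⊗ φ = max(0, 0.944 + 0.803 − 1) = max(0, 0.747) = 0.747
θ ↔ (~~~~(ψ ⊗ ψ) ⊗ φ) = 1 − |0.843 − 0.747| = 1 − 0.096 = 0.904
~(θ ↔ (~~~~(ψ ⊗ ψ) ⊗ φ)) = 1 − 0.904 = 0.096

0.096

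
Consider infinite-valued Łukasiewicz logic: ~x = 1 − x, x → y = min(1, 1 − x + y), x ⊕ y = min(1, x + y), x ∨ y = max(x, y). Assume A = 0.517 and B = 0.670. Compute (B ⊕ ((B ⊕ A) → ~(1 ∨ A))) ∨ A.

0.670

B ⊕ A = min(1, 0.670 + 0.517) = min(1, 1.187) = 1.000
1 ∨ A = max(1.000, 0.517) = 1.000
~(1 ∨ A) = 1 − 1.000 = 0.000
(B ⊕ A) → ~(1 ∨ A) = min(1, 1 − 1.000 + 0.000) = min(1, 0.000) = 0.000
B ⊕ ((B ⊕ A) → ~(1 ∨ A)) = min(1, 0.670 + 0.000) = min(1, 0.670) = 0.670
(B ⊕ ((B ⊕ A) → ~(1 ∨ A))) ∨ A = max(0.670, 0.517) = 0.670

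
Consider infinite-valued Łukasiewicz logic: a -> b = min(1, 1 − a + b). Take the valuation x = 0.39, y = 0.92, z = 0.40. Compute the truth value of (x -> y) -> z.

x -> y = min(1, 1 − 0.39 + 0.92) = min(1, 1.53) = 1.00
(x -> y) -> z = min(1, 1 − 1.00 + 0.40) = min(1, 0.40) = 0.40

0.40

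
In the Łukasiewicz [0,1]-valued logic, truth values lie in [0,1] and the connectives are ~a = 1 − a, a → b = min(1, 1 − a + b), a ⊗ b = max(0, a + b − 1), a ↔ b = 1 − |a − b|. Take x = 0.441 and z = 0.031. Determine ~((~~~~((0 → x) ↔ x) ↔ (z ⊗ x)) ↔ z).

0.528

0 → x = min(1, 1 − 0.000 + 0.441) = min(1, 1.441) = 1.000
(0 → x) ↔ x = 1 − |1.000 − 0.441| = 1 − 0.559 = 0.441
~((0 → x) ↔ x) = 1 − 0.441 = 0.559
~~((0 → x) ↔ x) = 1 − 0.559 = 0.441
~~~((0 → x) ↔ x) = 1 − 0.441 = 0.559
~~~~((0 → x) ↔ x) = 1 − 0.559 = 0.441
z ⊗ x = max(0, 0.031 + 0.441 − 1) = max(0, -0.528) = 0.000
~~~~((0 → x) ↔ x) ↔ (z ⊗ x) = 1 − |0.441 − 0.000| = 1 − 0.441 = 0.559
(~~~~((0 → x) ↔ x) ↔ (z ⊗ x)) ↔ z = 1 − |0.559 − 0.031| = 1 − 0.528 = 0.472
~((~~~~((0 → x) ↔ x) ↔ (z ⊗ x)) ↔ z) = 1 − 0.472 = 0.528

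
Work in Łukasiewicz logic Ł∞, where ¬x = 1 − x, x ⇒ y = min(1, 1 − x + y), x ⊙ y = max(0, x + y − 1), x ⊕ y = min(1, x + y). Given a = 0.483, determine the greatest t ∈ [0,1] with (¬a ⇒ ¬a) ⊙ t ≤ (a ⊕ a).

¬a = 1 − 0.483 = 0.517
¬a ⇒ ¬a = min(1, 1 − 0.517 + 0.517) = min(1, 1.000) = 1.000
So the left factor is ¬a ⇒ ¬a = 1.000.
a ⊕ a = min(1, 0.483 + 0.483) = min(1, 0.966) = 0.966
So the right-hand bound is a ⊕ a = 0.966.
The residuum of the Łukasiewicz t-norm gives the supremum: min(1, 1 − 1.000 + 0.966).
1 − 1.000 + 0.966 = 0.966, so t = min(1, 0.966) = 0.966.
Check: 1.000 ⊙ 0.966 = max(0, 0.966) = 0.966 ≤ 0.966.

0.966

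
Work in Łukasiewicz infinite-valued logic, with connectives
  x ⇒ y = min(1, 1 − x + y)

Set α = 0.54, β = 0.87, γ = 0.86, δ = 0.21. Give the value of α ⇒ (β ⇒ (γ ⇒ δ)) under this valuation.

0.94

γ ⇒ δ = min(1, 1 − 0.86 + 0.21) = min(1, 0.35) = 0.35
β ⇒ (γ ⇒ δ) = min(1, 1 − 0.87 + 0.35) = min(1, 0.48) = 0.48
α ⇒ (β ⇒ (γ ⇒ δ)) = min(1, 1 − 0.54 + 0.48) = min(1, 0.94) = 0.94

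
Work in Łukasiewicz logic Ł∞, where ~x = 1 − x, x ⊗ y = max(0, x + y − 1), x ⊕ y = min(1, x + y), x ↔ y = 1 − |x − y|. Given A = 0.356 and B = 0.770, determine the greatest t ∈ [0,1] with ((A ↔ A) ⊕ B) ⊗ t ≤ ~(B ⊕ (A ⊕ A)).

A ↔ A = 1 − |0.356 − 0.356| = 1 − 0.000 = 1.000
(A ↔ A) ⊕ B = min(1, 1.000 + 0.770) = min(1, 1.770) = 1.000
So the left factor is (A ↔ A) ⊕ B = 1.000.
A ⊕ A = min(1, 0.356 + 0.356) = min(1, 0.712) = 0.712
B ⊕ (A ⊕ A) = min(1, 0.770 + 0.712) = min(1, 1.482) = 1.000
~(B ⊕ (A ⊕ A)) = 1 − 1.000 = 0.000
So the right-hand bound is ~(B ⊕ (A ⊕ A)) = 0.000.
The residuum of the Łukasiewicz t-norm gives the supremum: min(1, 1 − 1.000 + 0.000).
1 − 1.000 + 0.000 = 0.000, so t = min(1, 0.000) = 0.000.
Check: 1.000 ⊗ 0.000 = max(0, 0.000) = 0.000 ≤ 0.000.

0.000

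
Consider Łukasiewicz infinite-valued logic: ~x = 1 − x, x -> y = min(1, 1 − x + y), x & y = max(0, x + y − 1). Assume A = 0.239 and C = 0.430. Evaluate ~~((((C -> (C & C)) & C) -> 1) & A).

0.239

C & C = max(0, 0.430 + 0.430 − 1) = max(0, -0.140) = 0.000
C -> (C & C) = min(1, 1 − 0.430 + 0.000) = min(1, 0.570) = 0.570
(C -> (C & C)) & C = max(0, 0.570 + 0.430 − 1) = max(0, 0.000) = 0.000
((C -> (C & C)) & C) -> 1 = min(1, 1 − 0.000 + 1.000) = min(1, 2.000) = 1.000
(((C -> (C & C)) & C) -> 1) & A = max(0, 1.000 + 0.239 − 1) = max(0, 0.239) = 0.239
~((((C -> (C & C)) & C) -> 1) & A) = 1 − 0.239 = 0.761
~~((((C -> (C & C)) & C) -> 1) & A) = 1 − 0.761 = 0.239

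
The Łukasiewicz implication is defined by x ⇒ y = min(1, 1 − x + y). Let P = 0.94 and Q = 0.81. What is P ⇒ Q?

0.87

P ⇒ Q = min(1, 1 − 0.94 + 0.81) = min(1, 0.87) = 0.87
For comparison, the Gödel implication (1 if x ≤ y else y) would give 0.81.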